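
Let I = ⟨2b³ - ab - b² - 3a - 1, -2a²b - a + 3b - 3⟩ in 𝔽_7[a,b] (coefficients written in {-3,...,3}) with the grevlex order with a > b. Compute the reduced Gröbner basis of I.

G = {a³ - 2ab² - a² + ab + b² - 2a + 3b + 3, a²b - 3a + 2b - 2, b³ + 3ab + 3b² + 2a + 3}

f_1 = 2b³ - ab - b² - 3a - 1, LT = b³.
f_2 = -2a²b - a + 3b - 3, LT = a²b.

S(f_1,f_2): lcm = a²b³. S = 3a³b + 3a²b² + 2a³ + 3ab² - 2b³ + 3a² + 2b².
  reduce S modulo (f_1, f_2):
  remainder 2a³ + 3ab² - 2a² + 2ab + 2b² + 3a - b - 1 ≠ 0; add g_3 = 2a³ + 3ab² - 2a² + 2ab + 2b² + 3a - b - 1 to the basis.

The other S-polynomials (S(f_1,g_3), S(f_2,g_3)) all reduce to 0 modulo the current basis, so we have a Gröbner basis.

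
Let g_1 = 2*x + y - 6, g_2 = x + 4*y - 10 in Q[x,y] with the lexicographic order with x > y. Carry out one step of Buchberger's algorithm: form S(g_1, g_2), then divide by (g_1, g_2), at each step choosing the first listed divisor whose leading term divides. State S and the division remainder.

S(g_1, g_2) = -7/2*y + 7; remainder on division = -7/2*y + 7.

lcm(LM(g_1), LM(g_2)) = x.
S = (lcm/LT(g_1))·g_1 − (lcm/LT(g_2))·g_2 = -7/2*y + 7.
Reduce S modulo (g_1, g_2) in that order:
  leading term y: no divisor's leading term divides it; move -7/2*y to the remainder.
  leading term 1: no divisor's leading term divides it; move 7 to the remainder.
The remainder -7/2*y + 7 is nonzero, so it would be added as the next basis element.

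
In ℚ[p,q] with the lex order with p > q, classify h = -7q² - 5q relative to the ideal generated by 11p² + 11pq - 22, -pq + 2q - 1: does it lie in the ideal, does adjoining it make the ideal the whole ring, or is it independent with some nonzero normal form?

First compute the reduced Gröbner basis of I by Buchberger's algorithm.
f_1 = 11p² + 11pq - 22, LT = p².
f_2 = -pq + 2q - 1, LT = pq.

S(f_1,f_2): lcm = p²q. S = pq² + 2pq - p - 2q.
  leading term pq²: subtract (-q)·f_2 from pq² + 2pq - p - 2q → 2pq - p + 2q² - 3q
  leading term pq: subtract (-2)·f_2 from 2pq - p + 2q² - 3q → -p + 2q² + q - 2
  leading term p: no divisor's leading term divides it; move -p to the remainder.
  leading term q²: no divisor's leading term divides it; move 2q² to the remainder.
  leading term q: no divisor's leading term divides it; move q to the remainder.
  leading term 1: no divisor's leading term divides it; move -2 to the remainder.
  remainder -p + 2q² + q - 2 ≠ 0; add k_3 = -p + 2q² + q - 2 to the basis.

S(f_2,k_3): lcm = pq. S = 2q³ + q² - 4q + 1.
  leading term q³: no divisor's leading term divides it; move 2q³ to the remainder.
  leading term q²: no divisor's leading term divides it; move q² to the remainder.
  leading term q: no divisor's leading term divides it; move -4q to the remainder.
  leading term 1: no divisor's leading term divides it; move 1 to the remainder.
  remainder 2q³ + q² - 4q + 1 ≠ 0; add k_4 = 2q³ + q² - 4q + 1 to the basis.

The other S-polynomials (S(f_1,k_3), S(f_1,k_4), S(f_2,k_4), S(k_3,k_4)) all reduce to 0 modulo the current basis, so we have a Gröbner basis.
Inter-reduce: drop elements whose leading term is divisible by another's, tail-reduce, and make monic.
Reduced Gröbner basis: {p - 2q² - q + 2, q³ + ½q² - 2q + ½}.
Label its elements g_1 = p - 2q² - q + 2, g_2 = q³ + ½q² - 2q + ½.

Reduce h = -7q² - 5q modulo G:
  leading term q²: no divisor's leading term divides it; move -7q² to the remainder.
  leading term q: no divisor's leading term divides it; move -5q to the remainder.
  normal form = -7q² - 5q.
The normal form is nonzero, so h ∉ I. Since h minus its normal form lies in I, I + (h) = I + (r) where r = -7q² - 5q; decide whether this ideal is the whole ring.
Run Buchberger on G together with r (pairs among the g_i already reduce to 0 since G is a Gröbner basis):
g_1 = p - 2q² - q + 2, LT = p.
g_2 = q³ + ½q² - 2q + ½, LT = q³.
r = -7q² - 5q, LT = q².

S(g_2,r): lcm = q³. S = -3/14q² - 2q + ½.
  leading term q²: subtract (3/98)·r from -3/14q² - 2q + ½ → -181/98q + ½
  leading term q: no divisor's leading term divides it; move -181/98q to the remainder.
  leading term 1: no divisor's leading term divides it; move ½ to the remainder.
  remainder -181/98q + ½ ≠ 0; add m_4 = -181/98q + ½ to the basis.

S(g_2,m_4): lcm = q³. S = 279/362q² - 2q + ½.
  leading term q²: subtract (-279/2534)·r from 279/362q² - 2q + ½ → -6463/2534q + ½
  leading term q: subtract (45241/32761)·m_4 from -6463/2534q + ½ → -6240/32761
  leading term 1: no divisor's leading term divides it; move -6240/32761 to the remainder.
  remainder -6240/32761 ≠ 0; add m_5 = -6240/32761 to the basis.

The other S-polynomials (S(g_1,g_2), S(g_1,r), S(g_1,m_4), S(r,m_4), S(g_1,m_5), S(g_2,m_5), S(r,m_5), S(m_4,m_5)) all reduce to 0 modulo the current basis, so we have a Gröbner basis.
Inter-reduce: drop elements whose leading term is divisible by another's, tail-reduce, and make monic.
Reduced Gröbner basis: {1}.
The reduced Gröbner basis of I + (h) is {1}: the ideal is the whole ring, so the enlarged system has no common solution — adjoining h is inconsistent.

Adjoining -7q² - 5q makes the ideal the whole ring: the system is inconsistent.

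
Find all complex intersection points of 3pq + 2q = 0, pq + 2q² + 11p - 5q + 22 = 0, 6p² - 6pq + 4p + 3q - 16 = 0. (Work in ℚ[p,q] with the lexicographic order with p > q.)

Compute a lex Gröbner basis by Buchberger's algorithm.
f_1 = 3pq + 2q, LT = pq.
f_2 = pq + 11p + 2q² - 5q + 22, LT = pq.
f_3 = 6p² - 6pq + 4p + 3q - 16, LT = p².

S(f_1,f_2): lcm = pq. S = -11p - 2q² + 17/3q - 22.
  leading term p: no divisor's leading term divides it; move -11p to the remainder.
  leading term q²: no divisor's leading term divides it; move -2q² to the remainder.
  leading term q: no divisor's leading term divides it; move 17/3q to the remainder.
  leading term 1: no divisor's leading term divides it; move -22 to the remainder.
  remainder -11p - 2q² + 17/3q - 22 ≠ 0; add h_4 = -11p - 2q² + 17/3q - 22 to the basis.

S(f_1,f_3): lcm = p²q. S = pq² - ½q² + 8/3q.
  leading term pq²: subtract (⅓q)·f_1 from pq² - ½q² + 8/3q → -7/6q² + 8/3q
  leading term q²: no divisor's leading term divides it; move -7/6q² to the remainder.
  leading term q: no divisor's leading term divides it; move 8/3q to the remainder.
  remainder -7/6q² + 8/3q ≠ 0; add h_5 = -7/6q² + 8/3q to the basis.

S(f_2,f_3): lcm = p²q. S = 11p² + 3pq² - 17/3pq + 22p - ½q² + 8/3q.
  leading term p²: subtract (11/6)·f_3 from 11p² + 3pq² - 17/3pq + 22p - ½q² + 8/3q → 3pq² + 16/3pq + 44/3p - ½q² - 17/6q + 88/3
  leading term pq²: subtract (q)·f_1 from 3pq² + 16/3pq + 44/3p - ½q² - 17/6q + 88/3 → 16/3pq + 44/3p - 5/2q² - 17/6q + 88/3
  leading term pq: subtract (16/9)·f_1 from 16/3pq + 44/3p - 5/2q² - 17/6q + 88/3 → 44/3p - 5/2q² - 115/18q + 88/3
  leading term p: subtract (-4/3)·h_4 from 44/3p - 5/2q² - 115/18q + 88/3 → -31/6q² + 7/6q
  leading term q²: subtract (31/7)·h_5 from -31/6q² + 7/6q → -149/14q
  leading term q: no divisor's leading term divides it; move -149/14q to the remainder.
  remainder -149/14q ≠ 0; add h_6 = -149/14q to the basis.

The other S-polynomials (S(f_1,h_4), S(f_2,h_4), S(f_3,h_4), S(f_1,h_5), S(f_2,h_5), S(f_3,h_5), S(h_4,h_5), S(f_1,h_6), S(f_2,h_6), S(f_3,h_6), S(h_4,h_6), S(h_5,h_6)) all reduce to 0 modulo the current basis, so we have a Gröbner basis.
Inter-reduce: drop elements whose leading term is divisible by another's, tail-reduce, and make monic.
Reduced Gröbner basis: {p + 2, q}.

The lex basis is triangular: the last element involves only q. Solving q = 0 gives q ∈ {0}; substituting each value into the earlier elements determines the remaining variables.
  q = 0: the earlier basis element becomes p + 2 = 0, giving p = -2 — point (-2, 0).
Substituting each solution back into the original system confirms all equations vanish.
This is the nonlinear analogue of row-reducing a linear system.

{(-2, 0)}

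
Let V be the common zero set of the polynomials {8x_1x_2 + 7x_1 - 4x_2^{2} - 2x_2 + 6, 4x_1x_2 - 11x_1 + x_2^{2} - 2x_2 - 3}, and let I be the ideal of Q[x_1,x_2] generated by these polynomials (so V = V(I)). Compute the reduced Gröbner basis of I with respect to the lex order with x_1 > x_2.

f_1 = 8x_1x_2 + 7x_1 - 4x_2^{2} - 2x_2 + 6, LT = x_1x_2.
f_2 = 4x_1x_2 - 11x_1 + x_2^{2} - 2x_2 - 3, LT = x_1x_2.

S(f_1,f_2): lcm = x_1x_2. S = \tfrac{29}{8}x_1 - \tfrac{3}{4}x_2^{2} + \tfrac{1}{4}x_2 + \tfrac{3}{2}.
  leading term x_1: no divisor's leading term divides it; move \tfrac{29}{8}x_1 to the remainder.
  leading term x_2^{2}: no divisor's leading term divides it; move -\tfrac{3}{4}x_2^{2} to the remainder.
  leading term x_2: no divisor's leading term divides it; move \tfrac{1}{4}x_2 to the remainder.
  leading term 1: no divisor's leading term divides it; move \tfrac{3}{2} to the remainder.
  remainder \tfrac{29}{8}x_1 - \tfrac{3}{4}x_2^{2} + \tfrac{1}{4}x_2 + \tfrac{3}{2} ≠ 0; add g_3 = \tfrac{29}{8}x_1 - \tfrac{3}{4}x_2^{2} + \tfrac{1}{4}x_2 + \tfrac{3}{2} to the basis.

S(f_1,g_3): lcm = x_1x_2. S = \tfrac{7}{8}x_1 + \tfrac{6}{29}x_2^{3} - \tfrac{33}{58}x_2^{2} - \tfrac{77}{116}x_2 + \tfrac{3}{4}.
  leading term x_1: subtract (\tfrac{7}{29})·g_3 from \tfrac{7}{8}x_1 + \tfrac{6}{29}x_2^{3} - \tfrac{33}{58}x_2^{2} - \tfrac{77}{116}x_2 + \tfrac{3}{4} → \tfrac{6}{29}x_2^{3} - \tfrac{45}{116}x_2^{2} - \tfrac{21}{29}x_2 + \tfrac{45}{116}
  leading term x_2^{3}: no divisor's leading term divides it; move \tfrac{6}{29}x_2^{3} to the remainder.
  leading term x_2^{2}: no divisor's leading term divides it; move -\tfrac{45}{116}x_2^{2} to the remainder.
  leading term x_2: no divisor's leading term divides it; move -\tfrac{21}{29}x_2 to the remainder.
  leading term 1: no divisor's leading term divides it; move \tfrac{45}{116} to the remainder.
  remainder \tfrac{6}{29}x_2^{3} - \tfrac{45}{116}x_2^{2} - \tfrac{21}{29}x_2 + \tfrac{45}{116} ≠ 0; add g_4 = \tfrac{6}{29}x_2^{3} - \tfrac{45}{116}x_2^{2} - \tfrac{21}{29}x_2 + \tfrac{45}{116} to the basis.

S(f_2,g_3): lcm = x_1x_2. S = -\tfrac{11}{4}x_1 + \tfrac{6}{29}x_2^{3} + \tfrac{21}{116}x_2^{2} - \tfrac{53}{58}x_2 - \tfrac{3}{4}.
  leading term x_1: subtract (-\tfrac{22}{29})·g_3 from -\tfrac{11}{4}x_1 + \tfrac{6}{29}x_2^{3} + \tfrac{21}{116}x_2^{2} - \tfrac{53}{58}x_2 - \tfrac{3}{4} → \tfrac{6}{29}x_2^{3} - \tfrac{45}{116}x_2^{2} - \tfrac{21}{29}x_2 + \tfrac{45}{116}
  leading term x_2^{3}: subtract (1)·g_4 from \tfrac{6}{29}x_2^{3} - \tfrac{45}{116}x_2^{2} - \tfrac{21}{29}x_2 + \tfrac{45}{116} → 0
  remainder 0.

S(f_1,g_4): lcm = x_1x_2^{3}. S = \tfrac{11}{4}x_1x_2^{2} + \tfrac{7}{2}x_1x_2 - \tfrac{15}{8}x_1 - \tfrac{1}{2}x_2^{4} - \tfrac{1}{4}x_2^{3} + \tfrac{3}{4}x_2^{2}.
  leading term x_1x_2^{2}: subtract (\tfrac{11}{32}x_2)·f_1 from \tfrac{11}{4}x_1x_2^{2} + \tfrac{7}{2}x_1x_2 - \tfrac{15}{8}x_1 - \tfrac{1}{2}x_2^{4} - \tfrac{1}{4}x_2^{3} + \tfrac{3}{4}x_2^{2} → \tfrac{35}{32}x_1x_2 - \tfrac{15}{8}x_1 - \tfrac{1}{2}x_2^{4} + \tfrac{9}{8}x_2^{3} + \tfrac{23}{16}x_2^{2} - \tfrac{33}{16}x_2
  leading term x_1x_2: subtract (\tfrac{35}{256})·f_1 from \tfrac{35}{32}x_1x_2 - \tfrac{15}{8}x_1 - \tfrac{1}{2}x_2^{4} + \tfrac{9}{8}x_2^{3} + \tfrac{23}{16}x_2^{2} - \tfrac{33}{16}x_2 → -\tfrac{725}{256}x_1 - \tfrac{1}{2}x_2^{4} + \tfrac{9}{8}x_2^{3} + \tfrac{127}{64}x_2^{2} - \tfrac{229}{128}x_2 - \tfrac{105}{128}
  leading term x_1: subtract (-\tfrac{25}{32})·g_3 from -\tfrac{725}{256}x_1 - \tfrac{1}{2}x_2^{4} + \tfrac{9}{8}x_2^{3} + \tfrac{127}{64}x_2^{2} - \tfrac{229}{128}x_2 - \tfrac{105}{128} → -\tfrac{1}{2}x_2^{4} + \tfrac{9}{8}x_2^{3} + \tfrac{179}{128}x_2^{2} - \tfrac{51}{32}x_2 + \tfrac{45}{128}
  leading term x_2^{4}: subtract (-\tfrac{29}{12}x_2)·g_4 from -\tfrac{1}{2}x_2^{4} + \tfrac{9}{8}x_2^{3} + \tfrac{179}{128}x_2^{2} - \tfrac{51}{32}x_2 + \tfrac{45}{128} → \tfrac{3}{16}x_2^{3} - \tfrac{45}{128}x_2^{2} - \tfrac{21}{32}x_2 + \tfrac{45}{128}
  leading term x_2^{3}: subtract (\tfrac{29}{32})·g_4 from \tfrac{3}{16}x_2^{3} - \tfrac{45}{128}x_2^{2} - \tfrac{21}{32}x_2 + \tfrac{45}{128} → 0
  remainder 0.

S(f_2,g_4): lcm = x_1x_2^{3}. S = -\tfrac{7}{8}x_1x_2^{2} + \tfrac{7}{2}x_1x_2 - \tfrac{15}{8}x_1 + \tfrac{1}{4}x_2^{4} - \tfrac{1}{2}x_2^{3} - \tfrac{3}{4}x_2^{2}.
  leading term x_1x_2^{2}: subtract (-\tfrac{7}{64}x_2)·f_1 from -\tfrac{7}{8}x_1x_2^{2} + \tfrac{7}{2}x_1x_2 - \tfrac{15}{8}x_1 + \tfrac{1}{4}x_2^{4} - \tfrac{1}{2}x_2^{3} - \tfrac{3}{4}x_2^{2} → \tfrac{273}{64}x_1x_2 - \tfrac{15}{8}x_1 + \tfrac{1}{4}x_2^{4} - \tfrac{15}{16}x_2^{3} - \tfrac{31}{32}x_2^{2} + \tfrac{21}{32}x_2
  leading term x_1x_2: subtract (\tfrac{273}{512})·f_1 from \tfrac{273}{64}x_1x_2 - \tfrac{15}{8}x_1 + \tfrac{1}{4}x_2^{4} - \tfrac{15}{16}x_2^{3} - \tfrac{31}{32}x_2^{2} + \tfrac{21}{32}x_2 → -\tfrac{2871}{512}x_1 + \tfrac{1}{4}x_2^{4} - \tfrac{15}{16}x_2^{3} + \tfrac{149}{128}x_2^{2} + \tfrac{441}{256}x_2 - \tfrac{819}{256}
  leading term x_1: subtract (-\tfrac{99}{64})·g_3 from -\tfrac{2871}{512}x_1 + \tfrac{1}{4}x_2^{4} - \tfrac{15}{16}x_2^{3} + \tfrac{149}{128}x_2^{2} + \tfrac{441}{256}x_2 - \tfrac{819}{256} → \tfrac{1}{4}x_2^{4} - \tfrac{15}{16}x_2^{3} + \tfrac{1}{256}x_2^{2} + \tfrac{135}{64}x_2 - \tfrac{225}{256}
  leading term x_2^{4}: subtract (\tfrac{29}{24}x_2)·g_4 from \tfrac{1}{4}x_2^{4} - \tfrac{15}{16}x_2^{3} + \tfrac{1}{256}x_2^{2} + \tfrac{135}{64}x_2 - \tfrac{225}{256} → -\tfrac{15}{32}x_2^{3} + \tfrac{225}{256}x_2^{2} + \tfrac{105}{64}x_2 - \tfrac{225}{256}
  leading term x_2^{3}: subtract (-\tfrac{145}{64})·g_4 from -\tfrac{15}{32}x_2^{3} + \tfrac{225}{256}x_2^{2} + \tfrac{105}{64}x_2 - \tfrac{225}{256} → 0
  remainder 0.

S(g_3,g_4): leading monomials are coprime, so the S-polynomial reduces to 0 (Buchberger's first criterion).
Every S-polynomial of the final basis reduces to 0, so we have a Gröbner basis.
Inter-reduce: drop elements whose leading term is divisible by another's, tail-reduce, and make monic.

G = {x_1 - \tfrac{6}{29}x_2^{2} + \tfrac{2}{29}x_2 + \tfrac{12}{29}, x_2^{3} - \tfrac{15}{8}x_2^{2} - \tfrac{7}{2}x_2 + \tfrac{15}{8}}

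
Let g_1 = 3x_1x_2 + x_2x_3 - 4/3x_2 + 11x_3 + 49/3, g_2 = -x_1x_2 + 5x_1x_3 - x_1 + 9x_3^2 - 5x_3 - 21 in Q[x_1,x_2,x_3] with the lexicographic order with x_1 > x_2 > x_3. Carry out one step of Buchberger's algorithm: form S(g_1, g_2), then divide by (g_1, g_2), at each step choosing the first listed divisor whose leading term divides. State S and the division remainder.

S(g_1, g_2) = 5x_1x_3 - x_1 + 1/3x_2x_3 - 4/9x_2 + 9x_3^2 - 4/3x_3 - 140/9; remainder on division = 5x_1x_3 - x_1 + 1/3x_2x_3 - 4/9x_2 + 9x_3^2 - 4/3x_3 - 140/9.

lcm(LM(g_1), LM(g_2)) = x_1x_2.
S = (lcm/LT(g_1))·g_1 − (lcm/LT(g_2))·g_2 = 5x_1x_3 - x_1 + 1/3x_2x_3 - 4/9x_2 + 9x_3^2 - 4/3x_3 - 140/9.
Reduce S modulo (g_1, g_2) in that order:
  leading term x_1x_3: no divisor's leading term divides it; move 5x_1x_3 to the remainder.
  leading term x_1: no divisor's leading term divides it; move -x_1 to the remainder.
  leading term x_2x_3: no divisor's leading term divides it; move 1/3x_2x_3 to the remainder.
  leading term x_2: no divisor's leading term divides it; move -4/9x_2 to the remainder.
  leading term x_3^2: no divisor's leading term divides it; move 9x_3^2 to the remainder.
  leading term x_3: no divisor's leading term divides it; move -4/3x_3 to the remainder.
  leading term 1: no divisor's leading term divides it; move -140/9 to the remainder.
The remainder 5x_1x_3 - x_1 + 1/3x_2x_3 - 4/9x_2 + 9x_3^2 - 4/3x_3 - 140/9 is nonzero, so it would be added as the next basis element.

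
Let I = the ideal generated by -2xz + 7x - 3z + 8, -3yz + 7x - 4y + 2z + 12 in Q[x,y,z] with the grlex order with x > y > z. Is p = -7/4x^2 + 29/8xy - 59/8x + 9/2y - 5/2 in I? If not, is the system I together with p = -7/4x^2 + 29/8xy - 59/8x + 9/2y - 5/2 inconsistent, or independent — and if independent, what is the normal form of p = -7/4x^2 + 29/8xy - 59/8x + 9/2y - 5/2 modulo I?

First compute the reduced Gröbner basis of I by Buchberger's algorithm.
f_1 = -2xz + 7x - 3z + 8, LT = xz.
f_2 = -3yz + 7x - 4y + 2z + 12, LT = yz.

S(f_1,f_2): lcm = xyz. S = 7/3x^2 - 29/6xy + 2/3xz + 3/2yz + 4x - 4y.
  leading term x^2: no divisor's leading term divides it; move 7/3x^2 to the remainder.
  leading term xy: no divisor's leading term divides it; move -29/6xy to the remainder.
  leading term xz: subtract (-1/3)·f_1 from 2/3xz + 3/2yz + 4x - 4y → 3/2yz + 19/3x - 4y - z + 8/3
  leading term yz: subtract (-1/2)·f_2 from 3/2yz + 19/3x - 4y - z + 8/3 → 59/6x - 6y + 26/3
  leading term x: no divisor's leading term divides it; move 59/6x to the remainder.
  leading term y: no divisor's leading term divides it; move -6y to the remainder.
  leading term 1: no divisor's leading term divides it; move 26/3 to the remainder.
  remainder 7/3x^2 - 29/6xy + 59/6x - 6y + 26/3 ≠ 0; add h_3 = 7/3x^2 - 29/6xy + 59/6x - 6y + 26/3 to the basis.

The other S-polynomials (S(f_1,h_3), S(f_2,h_3)) all reduce to 0 modulo the current basis, so we have a Gröbner basis.
Inter-reduce: drop elements whose leading term is divisible by another's, tail-reduce, and make monic.
Reduced Gröbner basis: {x^2 - 29/14xy + 59/14x - 18/7y + 26/7, xz - 7/2x + 3/2z - 4, yz - 7/3x + 4/3y - 2/3z - 4}.
Label its elements g_1 = x^2 - 29/14xy + 59/14x - 18/7y + 26/7, g_2 = xz - 7/2x + 3/2z - 4, g_3 = yz - 7/3x + 4/3y - 2/3z - 4.

Reduce p = -7/4x^2 + 29/8xy - 59/8x + 9/2y - 5/2 modulo G:
  leading term x^2: subtract (-7/4)·g_1 from -7/4x^2 + 29/8xy - 59/8x + 9/2y - 5/2 → 4
  leading term 1: no divisor's leading term divides it; move 4 to the remainder.
  normal form = 4.
The normal form is nonzero, so p ∉ I. Since p minus its normal form lies in I, I + (p) = I + (r) where r = 4; decide whether this ideal is the whole ring.
Here r = 4 is a nonzero constant, hence a unit: 1 ∈ I + (p), the Gröbner basis of I + (p) is {1}, and the enlarged system has no common solution — adjoining p is inconsistent.

Adjoining -7/4x^2 + 29/8xy - 59/8x + 9/2y - 5/2 makes the ideal the whole ring: the system is inconsistent.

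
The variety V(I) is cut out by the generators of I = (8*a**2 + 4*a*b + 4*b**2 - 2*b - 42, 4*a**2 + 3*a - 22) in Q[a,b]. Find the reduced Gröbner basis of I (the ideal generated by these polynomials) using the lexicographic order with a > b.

G = {a - 1/2*b**3 + 1/8*b**2 + 41/16*b - 67/16, b**4 - 7/4*b**3 - 11/4*b**2 + 241/16*b - 185/16}

f_1 = 8*a**2 + 4*a*b + 4*b**2 - 2*b - 42, LT = a**2.
f_2 = 4*a**2 + 3*a - 22, LT = a**2.

S(f_1,f_2): lcm = a**2. S = 1/2*a*b - 3/4*a + 1/2*b**2 - 1/4*b + 1/4.
  leading term a*b: no divisor's leading term divides it; move 1/2*a*b to the remainder.
  leading term a: no divisor's leading term divides it; move -3/4*a to the remainder.
  leading term b**2: no divisor's leading term divides it; move 1/2*b**2 to the remainder.
  leading term b: no divisor's leading term divides it; move -1/4*b to the remainder.
  leading term 1: no divisor's leading term divides it; move 1/4 to the remainder.
  remainder 1/2*a*b - 3/4*a + 1/2*b**2 - 1/4*b + 1/4 ≠ 0; add g_3 = 1/2*a*b - 3/4*a + 1/2*b**2 - 1/4*b + 1/4 to the basis.

S(f_1,g_3): lcm = a**2*b. S = 3/2*a**2 - 1/2*a*b**2 + 1/2*a*b - 1/2*a + 1/2*b**3 - 1/4*b**2 - 21/4*b.
  leading term a**2: subtract (3/16)·f_1 from 3/2*a**2 - 1/2*a*b**2 + 1/2*a*b - 1/2*a + 1/2*b**3 - 1/4*b**2 - 21/4*b → -1/2*a*b**2 - 1/4*a*b - 1/2*a + 1/2*b**3 - b**2 - 39/8*b + 63/8
  leading term a*b**2: subtract (-b)·g_3 from -1/2*a*b**2 - 1/4*a*b - 1/2*a + 1/2*b**3 - b**2 - 39/8*b + 63/8 → -a*b - 1/2*a + b**3 - 5/4*b**2 - 37/8*b + 63/8
  leading term a*b: subtract (-2)·g_3 from -a*b - 1/2*a + b**3 - 5/4*b**2 - 37/8*b + 63/8 → -2*a + b**3 - 1/4*b**2 - 41/8*b + 67/8
  leading term a: no divisor's leading term divides it; move -2*a to the remainder.
  leading term b**3: no divisor's leading term divides it; move b**3 to the remainder.
  leading term b**2: no divisor's leading term divides it; move -1/4*b**2 to the remainder.
  leading term b: no divisor's leading term divides it; move -41/8*b to the remainder.
  leading term 1: no divisor's leading term divides it; move 67/8 to the remainder.
  remainder -2*a + b**3 - 1/4*b**2 - 41/8*b + 67/8 ≠ 0; add g_4 = -2*a + b**3 - 1/4*b**2 - 41/8*b + 67/8 to the basis.

S(f_2,g_3): lcm = a**2*b. S = 3/2*a**2 - a*b**2 + 5/4*a*b - 1/2*a - 11/2*b.
  leading term a**2: subtract (3/16)·f_1 from 3/2*a**2 - a*b**2 + 5/4*a*b - 1/2*a - 11/2*b → -a*b**2 + 1/2*a*b - 1/2*a - 3/4*b**2 - 41/8*b + 63/8
  leading term a*b**2: subtract (-2*b)·g_3 from -a*b**2 + 1/2*a*b - 1/2*a - 3/4*b**2 - 41/8*b + 63/8 → -a*b - 1/2*a + b**3 - 5/4*b**2 - 37/8*b + 63/8
  leading term a*b: subtract (-2)·g_3 from -a*b - 1/2*a + b**3 - 5/4*b**2 - 37/8*b + 63/8 → -2*a + b**3 - 1/4*b**2 - 41/8*b + 67/8
  leading term a: subtract (1)·g_4 from -2*a + b**3 - 1/4*b**2 - 41/8*b + 67/8 → 0
  remainder 0.

S(f_1,g_4): lcm = a**2. S = 1/2*a*b**3 - 1/8*a*b**2 - 33/16*a*b + 67/16*a + 1/2*b**2 - 1/4*b - 21/4.
  leading term a*b**3: subtract (b**2)·g_3 from 1/2*a*b**3 - 1/8*a*b**2 - 33/16*a*b + 67/16*a + 1/2*b**2 - 1/4*b - 21/4 → 5/8*a*b**2 - 33/16*a*b + 67/16*a - 1/2*b**4 + 1/4*b**3 + 1/4*b**2 - 1/4*b - 21/4
  leading term a*b**2: subtract (5/4*b)·g_3 from 5/8*a*b**2 - 33/16*a*b + 67/16*a - 1/2*b**4 + 1/4*b**3 + 1/4*b**2 - 1/4*b - 21/4 → -9/8*a*b + 67/16*a - 1/2*b**4 - 3/8*b**3 + 9/16*b**2 - 9/16*b - 21/4
  leading term a*b: subtract (-9/4)·g_3 from -9/8*a*b + 67/16*a - 1/2*b**4 - 3/8*b**3 + 9/16*b**2 - 9/16*b - 21/4 → 5/2*a - 1/2*b**4 - 3/8*b**3 + 27/16*b**2 - 9/8*b - 75/16
  leading term a: subtract (-5/4)·g_4 from 5/2*a - 1/2*b**4 - 3/8*b**3 + 27/16*b**2 - 9/8*b - 75/16 → -1/2*b**4 + 7/8*b**3 + 11/8*b**2 - 241/32*b + 185/32
  leading term b**4: no divisor's leading term divides it; move -1/2*b**4 to the remainder.
  leading term b**3: no divisor's leading term divides it; move 7/8*b**3 to the remainder.
  leading term b**2: no divisor's leading term divides it; move 11/8*b**2 to the remainder.
  leading term b: no divisor's leading term divides it; move -241/32*b to the remainder.
  leading term 1: no divisor's leading term divides it; move 185/32 to the remainder.
  remainder -1/2*b**4 + 7/8*b**3 + 11/8*b**2 - 241/32*b + 185/32 ≠ 0; add g_5 = -1/2*b**4 + 7/8*b**3 + 11/8*b**2 - 241/32*b + 185/32 to the basis.

S(f_2,g_4): lcm = a**2. S = 1/2*a*b**3 - 1/8*a*b**2 - 41/16*a*b + 79/16*a - 11/2.
  leading term a*b**3: subtract (b**2)·g_3 from 1/2*a*b**3 - 1/8*a*b**2 - 41/16*a*b + 79/16*a - 11/2 → 5/8*a*b**2 - 41/16*a*b + 79/16*a - 1/2*b**4 + 1/4*b**3 - 1/4*b**2 - 11/2
  leading term a*b**2: subtract (5/4*b)·g_3 from 5/8*a*b**2 - 41/16*a*b + 79/16*a - 1/2*b**4 + 1/4*b**3 - 1/4*b**2 - 11/2 → -13/8*a*b + 79/16*a - 1/2*b**4 - 3/8*b**3 + 1/16*b**2 - 5/16*b - 11/2
  leading term a*b: subtract (-13/4)·g_3 from -13/8*a*b + 79/16*a - 1/2*b**4 - 3/8*b**3 + 1/16*b**2 - 5/16*b - 11/2 → 5/2*a - 1/2*b**4 - 3/8*b**3 + 27/16*b**2 - 9/8*b - 75/16
  leading term a: subtract (-5/4)·g_4 from 5/2*a - 1/2*b**4 - 3/8*b**3 + 27/16*b**2 - 9/8*b - 75/16 → -1/2*b**4 + 7/8*b**3 + 11/8*b**2 - 241/32*b + 185/32
  leading term b**4: subtract (1)·g_5 from -1/2*b**4 + 7/8*b**3 + 11/8*b**2 - 241/32*b + 185/32 → 0
  remainder 0.

S(g_3,g_4): lcm = a*b. S = -3/2*a + 1/2*b**4 - 1/8*b**3 - 25/16*b**2 + 59/16*b + 1/2.
  leading term a: subtract (3/4)·g_4 from -3/2*a + 1/2*b**4 - 1/8*b**3 - 25/16*b**2 + 59/16*b + 1/2 → 1/2*b**4 - 7/8*b**3 - 11/8*b**2 + 241/32*b - 185/32
  leading term b**4: subtract (-1)·g_5 from 1/2*b**4 - 7/8*b**3 - 11/8*b**2 + 241/32*b - 185/32 → 0
  remainder 0.

S(f_1,g_5): leading monomials are coprime, so the S-polynomial reduces to 0 (Buchberger's first criterion).
S(f_2,g_5): leading monomials are coprime, so the S-polynomial reduces to 0 (Buchberger's first criterion).
S(g_3,g_5): lcm = a*b**4. S = 1/4*a*b**3 + 11/4*a*b**2 - 241/16*a*b + 185/16*a + b**5 - 1/2*b**4 + 1/2*b**3.
  leading term a*b**3: subtract (1/2*b**2)·g_3 from 1/4*a*b**3 + 11/4*a*b**2 - 241/16*a*b + 185/16*a + b**5 - 1/2*b**4 + 1/2*b**3 → 25/8*a*b**2 - 241/16*a*b + 185/16*a + b**5 - 3/4*b**4 + 5/8*b**3 - 1/8*b**2
  leading term a*b**2: subtract (25/4*b)·g_3 from 25/8*a*b**2 - 241/16*a*b + 185/16*a + b**5 - 3/4*b**4 + 5/8*b**3 - 1/8*b**2 → -83/8*a*b + 185/16*a + b**5 - 3/4*b**4 - 5/2*b**3 + 23/16*b**2 - 25/16*b
  leading term a*b: subtract (-83/4)·g_3 from -83/8*a*b + 185/16*a + b**5 - 3/4*b**4 - 5/2*b**3 + 23/16*b**2 - 25/16*b → -4*a + b**5 - 3/4*b**4 - 5/2*b**3 + 189/16*b**2 - 27/4*b + 83/16
  leading term a: subtract (2)·g_4 from -4*a + b**5 - 3/4*b**4 - 5/2*b**3 + 189/16*b**2 - 27/4*b + 83/16 → b**5 - 3/4*b**4 - 9/2*b**3 + 197/16*b**2 + 7/2*b - 185/16
  leading term b**5: subtract (-2*b)·g_5 from b**5 - 3/4*b**4 - 9/2*b**3 + 197/16*b**2 + 7/2*b - 185/16 → b**4 - 7/4*b**3 - 11/4*b**2 + 241/16*b - 185/16
  leading term b**4: subtract (-2)·g_5 from b**4 - 7/4*b**3 - 11/4*b**2 + 241/16*b - 185/16 → 0
  remainder 0.

S(g_4,g_5): leading monomials are coprime, so the S-polynomial reduces to 0 (Buchberger's first criterion).
Every S-polynomial of the final basis reduces to 0, so we have a Gröbner basis.
Inter-reduce: drop elements whose leading term is divisible by another's, tail-reduce, and make monic.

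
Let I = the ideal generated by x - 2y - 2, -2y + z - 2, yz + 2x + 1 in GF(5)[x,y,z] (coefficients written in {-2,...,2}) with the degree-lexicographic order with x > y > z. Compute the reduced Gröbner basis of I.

Buchberger's algorithm terminates because the ascending chain of leading-term ideals stabilizes.

f_1 = x - 2y - 2, LT = x.
f_2 = -2y + z - 2, LT = y.
f_3 = yz + 2x + 1, LT = yz.

S(f_2,f_3): lcm = yz. S = 2z^{2} - 2x + z - 1.
  leading term z^{2}: no divisor's leading term divides it; move 2z^{2} to the remainder.
  leading term x: subtract (-2)·f_1 from -2x + z - 1 → y + z
  leading term y: subtract (2)·f_2 from y + z → -z - 1
  leading term z: no divisor's leading term divides it; move -z to the remainder.
  leading term 1: no divisor's leading term divides it; move -1 to the remainder.
  remainder 2z^{2} - z - 1 ≠ 0; add g_4 = 2z^{2} - z - 1 to the basis.

The other S-polynomials (S(f_1,f_2), S(f_1,f_3), S(f_1,g_4), S(f_2,g_4), S(f_3,g_4)) all reduce to 0 modulo the current basis, so we have a Gröbner basis.
Inter-reduce: drop elements whose leading term is divisible by another's, tail-reduce, and make monic.

G = {z^{2} + 2z + 2, x - z, y + 2z + 1}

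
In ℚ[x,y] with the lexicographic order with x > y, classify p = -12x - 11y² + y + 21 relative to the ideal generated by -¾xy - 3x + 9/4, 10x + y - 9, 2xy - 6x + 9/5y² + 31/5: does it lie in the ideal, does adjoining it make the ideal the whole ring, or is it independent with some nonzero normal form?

First compute the reduced Gröbner basis of I by Buchberger's algorithm.
f_1 = -¾xy - 3x + 9/4, LT = xy.
f_2 = 10x + y - 9, LT = x.
f_3 = 2xy - 6x + 9/5y² + 31/5, LT = xy.

S(f_1,f_2): lcm = xy. S = 4x - 1/10y² + 9/10y - 3.
  leading term x: subtract (⅖)·f_2 from 4x - 1/10y² + 9/10y - 3 → -1/10y² + ½y + ⅗
  leading term y²: no divisor's leading term divides it; move -1/10y² to the remainder.
  leading term y: no divisor's leading term divides it; move ½y to the remainder.
  leading term 1: no divisor's leading term divides it; move ⅗ to the remainder.
  remainder -1/10y² + ½y + ⅗ ≠ 0; add h_4 = -1/10y² + ½y + ⅗ to the basis.

S(f_1,f_3): lcm = xy. S = 7x - 9/10y² - 61/10.
  leading term x: subtract (7/10)·f_2 from 7x - 9/10y² - 61/10 → -9/10y² - 7/10y + ⅕
  leading term y²: subtract (9)·h_4 from -9/10y² - 7/10y + ⅕ → -26/5y - 26/5
  leading term y: no divisor's leading term divides it; move -26/5y to the remainder.
  leading term 1: no divisor's leading term divides it; move -26/5 to the remainder.
  remainder -26/5y - 26/5 ≠ 0; add h_5 = -26/5y - 26/5 to the basis.

S(f_2,f_3): lcm = xy. S = 3x - ⅘y² - 9/10y - 31/10.
  leading term x: subtract (3/10)·f_2 from 3x - ⅘y² - 9/10y - 31/10 → -⅘y² - 6/5y - ⅖
  leading term y²: subtract (8)·h_4 from -⅘y² - 6/5y - ⅖ → -26/5y - 26/5
  leading term y: subtract (1)·h_5 from -26/5y - 26/5 → 0
  remainder 0.

S(f_1,h_4): lcm = xy². S = 9xy + 6x - 3y.
  leading term xy: subtract (-12)·f_1 from 9xy + 6x - 3y → -30x - 3y + 27
  leading term x: subtract (-3)·f_2 from -30x - 3y + 27 → 0
  remainder 0.

S(f_2,h_4): leading monomials are coprime, so the S-polynomial reduces to 0 (Buchberger's first criterion).
S(f_3,h_4): lcm = xy². S = 2xy + 6x + 9/10y³ + 31/10y.
  leading term xy: subtract (-8/3)·f_1 from 2xy + 6x + 9/10y³ + 31/10y → -2x + 9/10y³ + 31/10y + 6
  leading term x: subtract (-⅕)·f_2 from -2x + 9/10y³ + 31/10y + 6 → 9/10y³ + 33/10y + 21/5
  leading term y³: subtract (-9y)·h_4 from 9/10y³ + 33/10y + 21/5 → 9/2y² + 87/10y + 21/5
  leading term y²: subtract (-45)·h_4 from 9/2y² + 87/10y + 21/5 → 156/5y + 156/5
  leading term y: subtract (-6)·h_5 from 156/5y + 156/5 → 0
  remainder 0.

S(f_1,h_5): lcm = xy. S = 3x - 3.
  leading term x: subtract (3/10)·f_2 from 3x - 3 → -3/10y - 3/10
  leading term y: subtract (3/52)·h_5 from -3/10y - 3/10 → 0
  remainder 0.

S(f_2,h_5): leading monomials are coprime, so the S-polynomial reduces to 0 (Buchberger's first criterion).
S(f_3,h_5): lcm = xy. S = -4x + 9/10y² + 31/10.
  leading term x: subtract (-⅖)·f_2 from -4x + 9/10y² + 31/10 → 9/10y² + ⅖y - ½
  leading term y²: subtract (-9)·h_4 from 9/10y² + ⅖y - ½ → 49/10y + 49/10
  leading term y: subtract (-49/52)·h_5 from 49/10y + 49/10 → 0
  remainder 0.

S(h_4,h_5): lcm = y². S = -6y - 6.
  leading term y: subtract (15/13)·h_5 from -6y - 6 → 0
  remainder 0.

Every S-polynomial of the final basis reduces to 0, so we have a Gröbner basis.
Inter-reduce: drop elements whose leading term is divisible by another's, tail-reduce, and make monic.
Reduced Gröbner basis: {x - 1, y + 1}.
Label its elements g_1 = x - 1, g_2 = y + 1.

Reduce p = -12x - 11y² + y + 21 modulo G:
  leading term x: subtract (-12)·g_1 from -12x - 11y² + y + 21 → -11y² + y + 9
  leading term y²: subtract (-11y)·g_2 from -11y² + y + 9 → 12y + 9
  leading term y: subtract (12)·g_2 from 12y + 9 → -3
  leading term 1: no divisor's leading term divides it; move -3 to the remainder.
  normal form = -3.
The normal form is nonzero, so p ∉ I. Since p minus its normal form lies in I, I + (p) = I + (r) where r = -3; decide whether this ideal is the whole ring.
Here r = -3 is a nonzero constant, hence a unit: 1 ∈ I + (p), the Gröbner basis of I + (p) is {1}, and the enlarged system has no common solution — adjoining p is inconsistent.

Adjoining -12x - 11y² + y + 21 makes the ideal the whole ring: the system is inconsistent.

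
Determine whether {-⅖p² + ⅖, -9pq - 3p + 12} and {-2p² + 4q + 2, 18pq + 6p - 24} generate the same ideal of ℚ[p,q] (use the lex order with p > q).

No, the ideals differ.

Since reduced Gröbner bases are canonical representatives of ideals under a given ordering, it suffices to compute and compare them.
Buchberger on the first generating set:
f_1 = -⅖p² + ⅖, LT = p².
f_2 = -9pq - 3p + 12, LT = pq.

S(f_1,f_2): lcm = p²q. S = -⅓p² + 4/3p - q.
  leading term p²: subtract (⅚)·f_1 from -⅓p² + 4/3p - q → 4/3p - q - ⅓
  leading term p: no divisor's leading term divides it; move 4/3p to the remainder.
  leading term q: no divisor's leading term divides it; move -q to the remainder.
  leading term 1: no divisor's leading term divides it; move -⅓ to the remainder.
  remainder 4/3p - q - ⅓ ≠ 0; add g_3 = 4/3p - q - ⅓ to the basis.

S(f_1,g_3): lcm = p². S = ¾pq + ¼p - 1.
  leading term pq: subtract (-1/12)·f_2 from ¾pq + ¼p - 1 → 0
  remainder 0.

S(f_2,g_3): lcm = pq. S = ⅓p + ¾q² + ¼q - 4/3.
  leading term p: subtract (¼)·g_3 from ⅓p + ¾q² + ¼q - 4/3 → ¾q² + ½q - 5/4
  leading term q²: no divisor's leading term divides it; move ¾q² to the remainder.
  leading term q: no divisor's leading term divides it; move ½q to the remainder.
  leading term 1: no divisor's leading term divides it; move -5/4 to the remainder.
  remainder ¾q² + ½q - 5/4 ≠ 0; add g_4 = ¾q² + ½q - 5/4 to the basis.

S(f_1,g_4): leading monomials are coprime, so the S-polynomial reduces to 0 (Buchberger's first criterion).
S(f_2,g_4): lcm = pq². S = -⅓pq + 5/3p - 4/3q.
  leading term pq: subtract (1/27)·f_2 from -⅓pq + 5/3p - 4/3q → 16/9p - 4/3q - 4/9
  leading term p: subtract (4/3)·g_3 from 16/9p - 4/3q - 4/9 → 0
  remainder 0.

S(g_3,g_4): leading monomials are coprime, so the S-polynomial reduces to 0 (Buchberger's first criterion).
Every S-polynomial of the final basis reduces to 0, so we have a Gröbner basis.
Inter-reduce: drop elements whose leading term is divisible by another's, tail-reduce, and make monic.
Reduced Gröbner basis: {p - ¾q - ¼, q² + ⅔q - 5/3}.

Buchberger on the second generating set:
h_1 = -2p² + 4q + 2, LT = p².
h_2 = 18pq + 6p - 24, LT = pq.

S(h_1,h_2): lcm = p²q. S = -⅓p² + 4/3p - 2q² - q.
  leading term p²: subtract (⅙)·h_1 from -⅓p² + 4/3p - 2q² - q → 4/3p - 2q² - 5/3q - ⅓
  leading term p: no divisor's leading term divides it; move 4/3p to the remainder.
  leading term q²: no divisor's leading term divides it; move -2q² to the remainder.
  leading term q: no divisor's leading term divides it; move -5/3q to the remainder.
  leading term 1: no divisor's leading term divides it; move -⅓ to the remainder.
  remainder 4/3p - 2q² - 5/3q - ⅓ ≠ 0; add k_3 = 4/3p - 2q² - 5/3q - ⅓ to the basis.

S(h_1,k_3): lcm = p². S = 3/2pq² + 5/4pq + ¼p - 2q - 1.
  leading term pq²: subtract (1/12q)·h_2 from 3/2pq² + 5/4pq + ¼p - 2q - 1 → ¾pq + ¼p - 1
  leading term pq: subtract (1/24)·h_2 from ¾pq + ¼p - 1 → 0
  remainder 0.

S(h_2,k_3): lcm = pq. S = ⅓p + 3/2q³ + 5/4q² + ¼q - 4/3.
  leading term p: subtract (¼)·k_3 from ⅓p + 3/2q³ + 5/4q² + ¼q - 4/3 → 3/2q³ + 7/4q² + ⅔q - 5/4
  leading term q³: no divisor's leading term divides it; move 3/2q³ to the remainder.
  leading term q²: no divisor's leading term divides it; move 7/4q² to the remainder.
  leading term q: no divisor's leading term divides it; move ⅔q to the remainder.
  leading term 1: no divisor's leading term divides it; move -5/4 to the remainder.
  remainder 3/2q³ + 7/4q² + ⅔q - 5/4 ≠ 0; add k_4 = 3/2q³ + 7/4q² + ⅔q - 5/4 to the basis.

S(h_1,k_4): leading monomials are coprime, so the S-polynomial reduces to 0 (Buchberger's first criterion).
S(h_2,k_4): lcm = pq³. S = -⅚pq² - 4/9pq + ⅚p - 4/3q².
  leading term pq²: subtract (-5/108q)·h_2 from -⅚pq² - 4/9pq + ⅚p - 4/3q² → -⅙pq + ⅚p - 4/3q² - 10/9q
  leading term pq: subtract (-1/108)·h_2 from -⅙pq + ⅚p - 4/3q² - 10/9q → 8/9p - 4/3q² - 10/9q - 2/9
  leading term p: subtract (⅔)·k_3 from 8/9p - 4/3q² - 10/9q - 2/9 → 0
  remainder 0.

S(k_3,k_4): leading monomials are coprime, so the S-polynomial reduces to 0 (Buchberger's first criterion).
Every S-polynomial of the final basis reduces to 0, so we have a Gröbner basis.
Inter-reduce: drop elements whose leading term is divisible by another's, tail-reduce, and make monic.
Reduced Gröbner basis: {p - 3/2q² - 5/4q - ¼, q³ + 7/6q² + 4/9q - ⅚}.

Since the reduced bases disagree, the two ideals are not the same.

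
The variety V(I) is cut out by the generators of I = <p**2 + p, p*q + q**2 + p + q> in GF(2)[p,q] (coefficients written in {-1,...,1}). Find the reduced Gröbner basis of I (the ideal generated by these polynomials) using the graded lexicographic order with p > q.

The reduced Gröbner basis is the canonical form of the ideal for this ordering.

f_1 = p**2 + p, LT = p**2.
f_2 = p*q + q**2 + p + q, LT = p*q.

S(f_1,f_2): lcm = p**2*q. S = p*q**2 + p**2.
  leading term p*q**2: subtract (q)·f_2 from p*q**2 + p**2 → q**3 + p**2 + p*q + q**2
  leading term q**3: no divisor's leading term divides it; move q**3 to the remainder.
  leading term p**2: subtract (1)·f_1 from p**2 + p*q + q**2 → p*q + q**2 + p
  leading term p*q: subtract (1)·f_2 from p*q + q**2 + p → q
  leading term q: no divisor's leading term divides it; move q to the remainder.
  remainder q**3 + q ≠ 0; add g_3 = q**3 + q to the basis.

The other S-polynomials (S(f_1,g_3), S(f_2,g_3)) all reduce to 0 modulo the current basis, so we have a Gröbner basis.

G = {q**3 + q, p**2 + p, p*q + q**2 + p + q}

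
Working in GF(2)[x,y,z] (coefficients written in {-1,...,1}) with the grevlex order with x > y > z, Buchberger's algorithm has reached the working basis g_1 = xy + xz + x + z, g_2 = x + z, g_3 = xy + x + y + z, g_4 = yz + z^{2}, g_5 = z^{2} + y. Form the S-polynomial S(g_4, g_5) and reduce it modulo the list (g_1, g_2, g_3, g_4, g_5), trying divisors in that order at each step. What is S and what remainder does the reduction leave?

S(g_4, g_5) = z^{3} + y^{2}; remainder on division = y^{2} + y.

lcm(LM(g_4), LM(g_5)) = yz^{2}.
S = (lcm/LT(g_4))·g_4 − (lcm/LT(g_5))·g_5 = z^{3} + y^{2}.
Reduce S modulo (g_1, g_2, g_3, g_4, g_5) in that order:
  leading term z^{3}: subtract (z)·g_5 from z^{3} + y^{2} → y^{2} + yz
  leading term y^{2}: no divisor's leading term divides it; move y^{2} to the remainder.
  leading term yz: subtract (1)·g_4 from yz → z^{2}
  leading term z^{2}: subtract (1)·g_5 from z^{2} → y
  leading term y: no divisor's leading term divides it; move y to the remainder.
The remainder y^{2} + y is nonzero, so it would be added as the next basis element.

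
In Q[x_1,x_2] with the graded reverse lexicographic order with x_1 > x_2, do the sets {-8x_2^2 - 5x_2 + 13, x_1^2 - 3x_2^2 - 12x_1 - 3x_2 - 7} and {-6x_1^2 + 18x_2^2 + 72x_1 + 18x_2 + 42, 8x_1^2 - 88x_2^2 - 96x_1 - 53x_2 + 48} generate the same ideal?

No, the ideals differ.

Since reduced Gröbner bases are canonical representatives of ideals under a given ordering, it suffices to compute and compare them.
Buchberger on the first generating set:
f_1 = -8x_2^2 - 5x_2 + 13, LT = x_2^2.
f_2 = x_1^2 - 3x_2^2 - 12x_1 - 3x_2 - 7, LT = x_1^2.

The S-polynomials (S(f_1,f_2)) all reduce to 0 modulo the current basis, so we have a Gröbner basis.
Inter-reduce: drop elements whose leading term is divisible by another's, tail-reduce, and make monic.
Reduced Gröbner basis: {x_1^2 - 12x_1 - 9/8x_2 - 95/8, x_2^2 + 5/8x_2 - 13/8}.

Buchberger on the second generating set:
h_1 = -6x_1^2 + 18x_2^2 + 72x_1 + 18x_2 + 42, LT = x_1^2.
h_2 = 8x_1^2 - 88x_2^2 - 96x_1 - 53x_2 + 48, LT = x_1^2.

S(h_1,h_2): lcm = x_1^2. S = 8x_2^2 + 29/8x_2 - 13.
  reduce S modulo (h_1, h_2):
  remainder 8x_2^2 + 29/8x_2 - 13 ≠ 0; add k_3 = 8x_2^2 + 29/8x_2 - 13 to the basis.

The other S-polynomials (S(h_1,k_3), S(h_2,k_3)) all reduce to 0 modulo the current basis, so we have a Gröbner basis.
Inter-reduce: drop elements whose leading term is divisible by another's, tail-reduce, and make monic.
Reduced Gröbner basis: {x_1^2 - 12x_1 - 105/64x_2 - 95/8, x_2^2 + 29/64x_2 - 13/8}.

These differ, so the ideals are not equal.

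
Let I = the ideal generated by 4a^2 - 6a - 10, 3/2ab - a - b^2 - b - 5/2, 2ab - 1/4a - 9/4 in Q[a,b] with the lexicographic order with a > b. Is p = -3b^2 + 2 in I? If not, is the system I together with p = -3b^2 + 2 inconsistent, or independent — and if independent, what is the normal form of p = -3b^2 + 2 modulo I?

First compute the reduced Gröbner basis of I by Buchberger's algorithm.
f_1 = 4a^2 - 6a - 10, LT = a^2.
f_2 = 3/2ab - a - b^2 - b - 5/2, LT = ab.
f_3 = 2ab - 1/4a - 9/4, LT = ab.

S(f_1,f_2): lcm = a^2b. S = 2/3a^2 + 2/3ab^2 - 5/6ab + 5/3a - 5/2b.
  reduce S modulo (f_1, f_2, f_3):
  remainder 65/27a + 4/9b^3 + 5/27b^2 - 89/54b + 55/54 ≠ 0; add h_4 = 65/27a + 4/9b^3 + 5/27b^2 - 89/54b + 55/54 to the basis.

S(f_1,f_3): lcm = a^2b. S = 1/8a^2 - 3/2ab + 9/8a - 5/2b.
  reduce S modulo (f_1, f_2, f_3, h_4):
  remainder -3/52b^3 - 213/208b^2 - 1367/416b - 965/416 ≠ 0; add h_5 = -3/52b^3 - 213/208b^2 - 1367/416b - 965/416 to the basis.

S(f_2,f_3): lcm = ab. S = -13/24a - 2/3b^2 - 2/3b - 13/24.
  reduce S modulo (f_1, f_2, f_3, h_4, h_5):
  remainder -12/5b^2 - 101/15b - 13/3 ≠ 0; add h_6 = -12/5b^2 - 101/15b - 13/3 to the basis.

S(f_1,h_4): lcm = a^2. S = -12/65ab^3 - 1/13ab^2 + 89/130ab - 25/13a - 5/2.
  reduce S modulo (f_1, f_2, f_3, h_4, h_5, h_6):
  remainder -857/27b - 857/27 ≠ 0; add h_7 = -857/27b - 857/27 to the basis.

The other S-polynomials (S(f_2,h_4), S(f_3,h_4), S(f_1,h_5), S(f_2,h_5), S(f_3,h_5), S(h_4,h_5), S(f_1,h_6), S(f_2,h_6), S(f_3,h_6), S(h_4,h_6), S(h_5,h_6), S(f_1,h_7), S(f_2,h_7), S(f_3,h_7), S(h_4,h_7), S(h_5,h_7), S(h_6,h_7)) all reduce to 0 modulo the current basis, so we have a Gröbner basis.
Inter-reduce: drop elements whose leading term is divisible by another's, tail-reduce, and make monic.
Reduced Gröbner basis: {a + 1, b + 1}.
Label its elements g_1 = a + 1, g_2 = b + 1.

Reduce p = -3b^2 + 2 modulo G:
  leading term b^2: subtract (-3b)·g_2 from -3b^2 + 2 → 3b + 2
  leading term b: subtract (3)·g_2 from 3b + 2 → -1
  leading term 1: no divisor's leading term divides it; move -1 to the remainder.
  normal form = -1.
The normal form is nonzero, so p ∉ I. Since p minus its normal form lies in I, I + (p) = I + (r) where r = -1; decide whether this ideal is the whole ring.
Here r = -1 is a nonzero constant, hence a unit: 1 ∈ I + (p), the Gröbner basis of I + (p) is {1}, and the enlarged system has no common solution — adjoining p is inconsistent.

Ideal membership is decidable via reduction modulo a Gröbner basis.

Adjoining -3b^2 + 2 makes the ideal the whole ring: the system is inconsistent.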